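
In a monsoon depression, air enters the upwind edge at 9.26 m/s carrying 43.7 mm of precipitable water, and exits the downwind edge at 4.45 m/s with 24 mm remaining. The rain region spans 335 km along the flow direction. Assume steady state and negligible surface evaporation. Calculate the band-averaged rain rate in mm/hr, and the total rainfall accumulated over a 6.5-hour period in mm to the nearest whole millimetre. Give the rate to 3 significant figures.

R ≈ 3.20 mm/hr; total ≈ 21 mm

Column moisture flux per unit crosswind length is F = V × PW.
Inflow: F_in = 9.26 × 43.7 = 404.662 mm·m/s
Outflow: F_out = 4.45 × 24 = 106.8 mm·m/s
Steady-state rate R = (F_in − F_out)/L = (404.662 − 106.8) / 335000 m = 8.891e-04 mm/s.
R = 8.891e-04 × 3600 = 3.20 mm/hr.
Over 6.5 h: total = 3.20 × 6.5 = 20.8 ≈ 21 mm.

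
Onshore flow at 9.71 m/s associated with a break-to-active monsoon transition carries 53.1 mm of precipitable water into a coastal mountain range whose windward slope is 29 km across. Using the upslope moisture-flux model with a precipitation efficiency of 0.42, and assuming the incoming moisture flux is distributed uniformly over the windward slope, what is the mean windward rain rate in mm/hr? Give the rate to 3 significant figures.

Incoming column moisture flux per unit ridge length: F = V × PW = 9.71 × 53.1 = 515.601 mm·m/s.
Spread over the 29 km slope with efficiency ε = 0.42: R = ε·F/W = 0.42 × 515.601 / 29000 m = 7.467e-03 mm/s.
R = 7.467e-03 × 3600 = 26.9 mm/hr.

R ≈ 26.9 mm/hr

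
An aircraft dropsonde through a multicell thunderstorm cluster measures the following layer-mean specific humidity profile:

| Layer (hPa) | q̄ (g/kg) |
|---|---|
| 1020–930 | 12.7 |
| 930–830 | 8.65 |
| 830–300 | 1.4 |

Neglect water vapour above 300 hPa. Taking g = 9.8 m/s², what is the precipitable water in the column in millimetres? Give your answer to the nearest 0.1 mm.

Precipitable water is the column-integrated vapour mass per unit area: PW = (1/g) Σ q̄ Δp, with q in kg/kg and Δp in Pa (1 kg/m² of water = 1 mm).
Layer 1020–930 hPa: Δp = 90 hPa = 9000 Pa, q̄ = 0.0127 kg/kg → 0.0127 × 9000 / 9.8 = 11.66 mm
Layer 930–830 hPa: Δp = 100 hPa = 10000 Pa, q̄ = 0.00865 kg/kg → 0.00865 × 10000 / 9.8 = 8.83 mm
Layer 830–300 hPa: Δp = 530 hPa = 53000 Pa, q̄ = 0.0014 kg/kg → 0.0014 × 53000 / 9.8 = 7.57 mm
PW = 11.66 + 8.83 + 7.57 = 28.06 ≈ 28.1 mm.

PW ≈ 28.1 mm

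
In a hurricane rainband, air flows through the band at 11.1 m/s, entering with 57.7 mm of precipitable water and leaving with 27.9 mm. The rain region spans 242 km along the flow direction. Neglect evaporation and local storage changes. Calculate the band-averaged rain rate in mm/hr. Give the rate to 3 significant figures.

R ≈ 4.92 mm/hr

Column moisture flux per unit crosswind length is F = V × PW.
Inflow: F_in = 11.1 × 57.7 = 640.47 mm·m/s
Outflow: F_out = 11.1 × 27.9 = 309.69 mm·m/s
Steady-state rate R = (F_in − F_out)/L = (640.47 − 309.69) / 242000 m = 1.367e-03 mm/s.
R = 1.367e-03 × 3600 = 4.92 mm/hr.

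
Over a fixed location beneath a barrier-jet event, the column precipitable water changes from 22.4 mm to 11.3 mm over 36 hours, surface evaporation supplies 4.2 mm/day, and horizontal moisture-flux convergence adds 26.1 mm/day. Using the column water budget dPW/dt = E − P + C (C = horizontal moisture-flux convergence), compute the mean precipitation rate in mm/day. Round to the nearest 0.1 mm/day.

dPW/dt = (11.3 − 22.4) mm / (36/24 day) = -7.400 mm/day.
P = E + C − dPW/dt = 4.2 + (26.1) − (-7.400) = 37.7 mm/day.

P ≈ 37.7 mm/day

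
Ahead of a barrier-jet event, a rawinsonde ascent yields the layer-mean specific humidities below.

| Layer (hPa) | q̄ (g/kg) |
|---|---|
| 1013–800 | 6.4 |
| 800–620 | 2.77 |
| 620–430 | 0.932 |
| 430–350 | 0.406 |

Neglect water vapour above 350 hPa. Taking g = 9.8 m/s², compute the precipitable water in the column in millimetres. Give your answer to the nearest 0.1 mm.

Precipitable water is the column-integrated vapour mass per unit area: PW = (1/g) Σ q̄ Δp, with q in kg/kg and Δp in Pa (1 kg/m² of water = 1 mm).
Layer 1013–800 hPa: Δp = 213 hPa = 21300 Pa, q̄ = 0.0064 kg/kg → 0.0064 × 21300 / 9.8 = 13.91 mm
Layer 800–620 hPa: Δp = 180 hPa = 18000 Pa, q̄ = 0.00277 kg/kg → 0.00277 × 18000 / 9.8 = 5.09 mm
Layer 620–430 hPa: Δp = 190 hPa = 19000 Pa, q̄ = 0.000932 kg/kg → 0.000932 × 19000 / 9.8 = 1.81 mm
Layer 430–350 hPa: Δp = 80 hPa = 8000 Pa, q̄ = 0.000406 kg/kg → 0.000406 × 8000 / 9.8 = 0.33 mm
PW = 13.91 + 5.09 + 1.81 + 0.33 = 21.14 ≈ 21.1 mm.

PW ≈ 21.1 mm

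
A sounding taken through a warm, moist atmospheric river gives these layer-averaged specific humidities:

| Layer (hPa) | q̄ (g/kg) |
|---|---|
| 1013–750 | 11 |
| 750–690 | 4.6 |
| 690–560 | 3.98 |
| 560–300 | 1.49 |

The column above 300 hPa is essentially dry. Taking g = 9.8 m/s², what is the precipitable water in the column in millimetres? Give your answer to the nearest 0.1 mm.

PW ≈ 41.6 mm

Precipitable water is the column-integrated vapour mass per unit area: PW = (1/g) Σ q̄ Δp, with q in kg/kg and Δp in Pa (1 kg/m² of water = 1 mm).
Layer 1013–750 hPa: Δp = 263 hPa = 26300 Pa, q̄ = 0.011 kg/kg → 0.011 × 26300 / 9.8 = 29.52 mm
Layer 750–690 hPa: Δp = 60 hPa = 6000 Pa, q̄ = 0.0046 kg/kg → 0.0046 × 6000 / 9.8 = 2.82 mm
Layer 690–560 hPa: Δp = 130 hPa = 13000 Pa, q̄ = 0.00398 kg/kg → 0.00398 × 13000 / 9.8 = 5.28 mm
Layer 560–300 hPa: Δp = 260 hPa = 26000 Pa, q̄ = 0.00149 kg/kg → 0.00149 × 26000 / 9.8 = 3.95 mm
PW = 29.52 + 2.82 + 5.28 + 3.95 = 41.57 ≈ 41.6 mm.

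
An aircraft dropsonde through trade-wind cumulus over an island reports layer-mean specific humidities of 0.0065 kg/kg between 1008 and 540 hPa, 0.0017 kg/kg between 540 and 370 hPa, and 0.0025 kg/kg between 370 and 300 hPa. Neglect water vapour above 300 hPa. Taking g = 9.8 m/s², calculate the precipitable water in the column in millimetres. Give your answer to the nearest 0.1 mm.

PW ≈ 35.8 mm

Precipitable water is the column-integrated vapour mass per unit area: PW = (1/g) Σ q̄ Δp, with q in kg/kg and Δp in Pa (1 kg/m² of water = 1 mm).
Layer 1008–540 hPa: Δp = 468 hPa = 46800 Pa, q̄ = 0.0065 kg/kg → 0.0065 × 46800 / 9.8 = 31.04 mm
Layer 540–370 hPa: Δp = 170 hPa = 17000 Pa, q̄ = 0.0017 kg/kg → 0.0017 × 17000 / 9.8 = 2.95 mm
Layer 370–300 hPa: Δp = 70 hPa = 7000 Pa, q̄ = 0.0025 kg/kg → 0.0025 × 7000 / 9.8 = 1.79 mm
PW = 31.04 + 2.95 + 1.79 = 35.78 ≈ 35.8 mm.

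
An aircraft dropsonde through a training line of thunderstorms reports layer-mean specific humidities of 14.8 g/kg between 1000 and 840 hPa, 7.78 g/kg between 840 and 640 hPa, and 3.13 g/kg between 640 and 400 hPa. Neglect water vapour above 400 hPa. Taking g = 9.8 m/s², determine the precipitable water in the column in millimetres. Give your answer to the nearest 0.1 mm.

Precipitable water is the column-integrated vapour mass per unit area: PW = (1/g) Σ q̄ Δp, with q in kg/kg and Δp in Pa (1 kg/m² of water = 1 mm).
Layer 1000–840 hPa: Δp = 160 hPa = 16000 Pa, q̄ = 0.0148 kg/kg → 0.0148 × 16000 / 9.8 = 24.16 mm
Layer 840–640 hPa: Δp = 200 hPa = 20000 Pa, q̄ = 0.00778 kg/kg → 0.00778 × 20000 / 9.8 = 15.88 mm
Layer 640–400 hPa: Δp = 240 hPa = 24000 Pa, q̄ = 0.00313 kg/kg → 0.00313 × 24000 / 9.8 = 7.67 mm
PW = 24.16 + 15.88 + 7.67 = 47.71 ≈ 47.7 mm.

PW ≈ 47.7 mm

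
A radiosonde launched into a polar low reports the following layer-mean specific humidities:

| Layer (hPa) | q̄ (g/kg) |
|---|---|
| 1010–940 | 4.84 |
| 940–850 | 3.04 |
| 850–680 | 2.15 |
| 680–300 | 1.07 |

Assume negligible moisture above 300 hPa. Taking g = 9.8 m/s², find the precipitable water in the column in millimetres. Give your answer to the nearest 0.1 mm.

PW ≈ 14.1 mm

Precipitable water is the column-integrated vapour mass per unit area: PW = (1/g) Σ q̄ Δp, with q in kg/kg and Δp in Pa (1 kg/m² of water = 1 mm).
Layer 1010–940 hPa: Δp = 70 hPa = 7000 Pa, q̄ = 0.00484 kg/kg → 0.00484 × 7000 / 9.8 = 3.46 mm
Layer 940–850 hPa: Δp = 90 hPa = 9000 Pa, q̄ = 0.00304 kg/kg → 0.00304 × 9000 / 9.8 = 2.79 mm
Layer 850–680 hPa: Δp = 170 hPa = 17000 Pa, q̄ = 0.00215 kg/kg → 0.00215 × 17000 / 9.8 = 3.73 mm
Layer 680–300 hPa: Δp = 380 hPa = 38000 Pa, q̄ = 0.00107 kg/kg → 0.00107 × 38000 / 9.8 = 4.15 mm
PW = 3.46 + 2.79 + 3.73 + 4.15 = 14.13 ≈ 14.1 mm.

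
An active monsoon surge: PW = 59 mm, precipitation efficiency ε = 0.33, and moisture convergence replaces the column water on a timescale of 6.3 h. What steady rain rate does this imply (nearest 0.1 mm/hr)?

Each overturning extracts ε × PW = 0.33 × 59 = 19.47 mm.
Rate = ε·PW / τ = 19.47 / 6.3 h = 3.1 mm/hr.

R ≈ 3.1 mm/hr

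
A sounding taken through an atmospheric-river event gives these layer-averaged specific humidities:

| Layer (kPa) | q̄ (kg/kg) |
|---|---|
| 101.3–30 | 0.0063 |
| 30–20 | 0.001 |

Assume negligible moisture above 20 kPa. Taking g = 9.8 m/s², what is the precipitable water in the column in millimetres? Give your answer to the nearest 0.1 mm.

PW ≈ 46.9 mm

Precipitable water is the column-integrated vapour mass per unit area: PW = (1/g) Σ q̄ Δp, with q in kg/kg and Δp in Pa (1 kg/m² of water = 1 mm).
Layer 101.3–30 kPa: Δp = 713 hPa = 71300 Pa, q̄ = 0.0063 kg/kg → 0.0063 × 71300 / 9.8 = 45.84 mm
Layer 30–20 kPa: Δp = 100 hPa = 10000 Pa, q̄ = 0.001 kg/kg → 0.001 × 10000 / 9.8 = 1.02 mm
PW = 45.84 + 1.02 = 46.86 ≈ 46.9 mm.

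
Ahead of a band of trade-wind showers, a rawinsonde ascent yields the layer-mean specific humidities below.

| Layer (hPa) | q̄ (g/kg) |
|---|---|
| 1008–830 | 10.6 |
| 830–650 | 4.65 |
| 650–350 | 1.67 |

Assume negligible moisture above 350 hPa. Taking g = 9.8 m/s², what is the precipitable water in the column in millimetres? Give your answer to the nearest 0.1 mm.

PW ≈ 32.9 mm

Precipitable water is the column-integrated vapour mass per unit area: PW = (1/g) Σ q̄ Δp, with q in kg/kg and Δp in Pa (1 kg/m² of water = 1 mm).
Layer 1008–830 hPa: Δp = 178 hPa = 17800 Pa, q̄ = 0.0106 kg/kg → 0.0106 × 17800 / 9.8 = 19.25 mm
Layer 830–650 hPa: Δp = 180 hPa = 18000 Pa, q̄ = 0.00465 kg/kg → 0.00465 × 18000 / 9.8 = 8.54 mm
Layer 650–350 hPa: Δp = 300 hPa = 30000 Pa, q̄ = 0.00167 kg/kg → 0.00167 × 30000 / 9.8 = 5.11 mm
PW = 19.25 + 8.54 + 5.11 = 32.90 ≈ 32.9 mm.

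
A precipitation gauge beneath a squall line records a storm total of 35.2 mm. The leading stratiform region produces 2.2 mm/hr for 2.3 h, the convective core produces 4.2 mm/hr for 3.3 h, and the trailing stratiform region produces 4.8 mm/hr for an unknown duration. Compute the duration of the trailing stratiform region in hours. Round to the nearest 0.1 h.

duration ≈ 3.4 h

Known phases: 2.2 × 2.3 + 4.2 × 3.3 = 5.06 + 13.86 = 18.92 mm.
Remaining depth = 35.2 − 18.92 = 16.28 mm.
Duration = 16.28 / 4.8 = 3.4 h.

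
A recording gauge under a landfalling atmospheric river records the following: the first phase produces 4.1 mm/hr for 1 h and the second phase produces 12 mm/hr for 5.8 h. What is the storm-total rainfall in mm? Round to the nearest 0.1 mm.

total ≈ 73.7 mm

Total = Σ Rᵢ Δtᵢ = 4.1 × 1 + 12 × 5.8
      = 4.1 + 69.6 = 73.7 mm.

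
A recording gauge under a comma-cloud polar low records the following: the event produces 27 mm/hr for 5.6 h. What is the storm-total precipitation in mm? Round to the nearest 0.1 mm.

Total = Σ Rᵢ Δtᵢ = 27 × 5.6
      = 151.2 = 151.2 mm.

total ≈ 151.2 mm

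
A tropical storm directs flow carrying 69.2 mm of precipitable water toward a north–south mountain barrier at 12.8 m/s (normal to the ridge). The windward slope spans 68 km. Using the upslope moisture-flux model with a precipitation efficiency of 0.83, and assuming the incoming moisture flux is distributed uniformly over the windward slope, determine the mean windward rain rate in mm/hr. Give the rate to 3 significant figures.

R ≈ 38.9 mm/hr

Incoming column moisture flux per unit ridge length: F = V × PW = 12.8 × 69.2 = 885.76 mm·m/s.
Spread over the 68 km slope with efficiency ε = 0.83: R = ε·F/W = 0.83 × 885.76 / 68000 m = 1.081e-02 mm/s.
R = 1.081e-02 × 3600 = 38.9 mm/hr.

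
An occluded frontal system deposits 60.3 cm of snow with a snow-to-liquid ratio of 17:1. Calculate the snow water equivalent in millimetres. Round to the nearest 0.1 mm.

SWE = snow depth / ratio = 60.3 cm / 17 = 3.547 cm = 35.5 mm.

SWE ≈ 35.5 mm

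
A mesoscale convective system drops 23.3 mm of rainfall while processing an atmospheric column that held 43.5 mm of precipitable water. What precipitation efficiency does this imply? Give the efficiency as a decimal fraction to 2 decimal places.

ε ≈ 0.54

ε = rainfall / PW = 23.3 / 43.5 = 0.54.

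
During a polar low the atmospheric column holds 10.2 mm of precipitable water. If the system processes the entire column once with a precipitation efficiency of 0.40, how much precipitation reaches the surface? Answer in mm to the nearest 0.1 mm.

Precipitation = ε × PW = 0.40 × 10.2 = 4.1 mm.

precipitation ≈ 4.1 mm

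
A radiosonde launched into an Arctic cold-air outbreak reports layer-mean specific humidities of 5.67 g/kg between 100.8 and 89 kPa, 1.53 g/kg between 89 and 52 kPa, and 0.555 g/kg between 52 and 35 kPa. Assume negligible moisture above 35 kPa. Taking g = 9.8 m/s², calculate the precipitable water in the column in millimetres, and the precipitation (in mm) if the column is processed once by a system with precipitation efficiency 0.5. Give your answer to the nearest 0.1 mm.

PW ≈ 13.6 mm; precipitation ≈ 6.8 mm

Precipitable water is the column-integrated vapour mass per unit area: PW = (1/g) Σ q̄ Δp, with q in kg/kg and Δp in Pa (1 kg/m² of water = 1 mm).
Layer 100.8–89 kPa: Δp = 118 hPa = 11800 Pa, q̄ = 0.00567 kg/kg → 0.00567 × 11800 / 9.8 = 6.83 mm
Layer 89–52 kPa: Δp = 370 hPa = 37000 Pa, q̄ = 0.00153 kg/kg → 0.00153 × 37000 / 9.8 = 5.78 mm
Layer 52–35 kPa: Δp = 170 hPa = 17000 Pa, q̄ = 0.000555 kg/kg → 0.000555 × 17000 / 9.8 = 0.96 mm
PW = 6.83 + 5.78 + 0.96 = 13.57 ≈ 13.6 mm.
Precipitation = ε × PW = 0.5 × 13.6 = 6.8 mm.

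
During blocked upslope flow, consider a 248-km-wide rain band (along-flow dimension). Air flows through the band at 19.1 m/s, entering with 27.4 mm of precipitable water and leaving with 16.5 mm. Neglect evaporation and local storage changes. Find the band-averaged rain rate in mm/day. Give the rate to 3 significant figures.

R ≈ 72.5 mm/day

Column moisture flux per unit crosswind length is F = V × PW.
Inflow: F_in = 19.1 × 27.4 = 523.34 mm·m/s
Outflow: F_out = 19.1 × 16.5 = 315.15 mm·m/s
Steady-state rate R = (F_in − F_out)/L = (523.34 − 315.15) / 248000 m = 8.395e-04 mm/s.
R = 8.395e-04 × 3600 × 24 = 72.5 mm/day.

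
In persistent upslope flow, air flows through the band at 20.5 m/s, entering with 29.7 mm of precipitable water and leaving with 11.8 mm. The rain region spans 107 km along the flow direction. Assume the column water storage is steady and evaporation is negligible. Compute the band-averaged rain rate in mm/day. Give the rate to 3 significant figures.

R ≈ 296 mm/day

Column moisture flux per unit crosswind length is F = V × PW.
Inflow: F_in = 20.5 × 29.7 = 608.85 mm·m/s
Outflow: F_out = 20.5 × 11.8 = 241.9 mm·m/s
Steady-state rate R = (F_in − F_out)/L = (608.85 − 241.9) / 107000 m = 3.429e-03 mm/s.
R = 3.429e-03 × 3600 × 24 = 296 mm/day.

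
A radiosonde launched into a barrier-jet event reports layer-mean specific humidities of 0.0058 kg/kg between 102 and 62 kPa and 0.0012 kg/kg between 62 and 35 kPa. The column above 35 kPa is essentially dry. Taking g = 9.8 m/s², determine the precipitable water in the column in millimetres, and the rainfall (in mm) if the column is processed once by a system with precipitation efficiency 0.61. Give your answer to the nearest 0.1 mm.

Precipitable water is the column-integrated vapour mass per unit area: PW = (1/g) Σ q̄ Δp, with q in kg/kg and Δp in Pa (1 kg/m² of water = 1 mm).
Layer 102–62 kPa: Δp = 400 hPa = 40000 Pa, q̄ = 0.0058 kg/kg → 0.0058 × 40000 / 9.8 = 23.67 mm
Layer 62–35 kPa: Δp = 270 hPa = 27000 Pa, q̄ = 0.0012 kg/kg → 0.0012 × 27000 / 9.8 = 3.31 mm
PW = 23.67 + 3.31 = 26.98 ≈ 27.0 mm.
Rainfall = ε × PW = 0.61 × 27.0 = 16.5 mm.

PW ≈ 27.0 mm; rainfall ≈ 16.5 mm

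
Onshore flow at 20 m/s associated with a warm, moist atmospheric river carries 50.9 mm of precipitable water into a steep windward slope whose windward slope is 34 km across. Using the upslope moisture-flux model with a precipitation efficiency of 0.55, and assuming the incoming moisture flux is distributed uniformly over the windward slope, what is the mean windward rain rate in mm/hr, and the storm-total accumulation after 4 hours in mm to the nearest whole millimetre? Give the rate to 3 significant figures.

Incoming column moisture flux per unit ridge length: F = V × PW = 20 × 50.9 = 1018 mm·m/s.
Spread over the 34 km slope with efficiency ε = 0.55: R = ε·F/W = 0.55 × 1018 / 34000 m = 1.647e-02 mm/s.
R = 1.647e-02 × 3600 = 59.3 mm/hr.
Over 4 h: total = 59.3 × 4 = 237.2 ≈ 237 mm.

R ≈ 59.3 mm/hr; total ≈ 237 mm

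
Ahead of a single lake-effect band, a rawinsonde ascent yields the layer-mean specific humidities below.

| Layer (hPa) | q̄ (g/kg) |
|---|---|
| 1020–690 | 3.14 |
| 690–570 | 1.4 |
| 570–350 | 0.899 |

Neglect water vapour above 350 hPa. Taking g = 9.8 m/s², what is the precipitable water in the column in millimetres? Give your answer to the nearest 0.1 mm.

PW ≈ 14.3 mm

Precipitable water is the column-integrated vapour mass per unit area: PW = (1/g) Σ q̄ Δp, with q in kg/kg and Δp in Pa (1 kg/m² of water = 1 mm).
Layer 1020–690 hPa: Δp = 330 hPa = 33000 Pa, q̄ = 0.00314 kg/kg → 0.00314 × 33000 / 9.8 = 10.57 mm
Layer 690–570 hPa: Δp = 120 hPa = 12000 Pa, q̄ = 0.0014 kg/kg → 0.0014 × 12000 / 9.8 = 1.71 mm
Layer 570–350 hPa: Δp = 220 hPa = 22000 Pa, q̄ = 0.000899 kg/kg → 0.000899 × 22000 / 9.8 = 2.02 mm
PW = 10.57 + 1.71 + 2.02 = 14.30 ≈ 14.3 mm.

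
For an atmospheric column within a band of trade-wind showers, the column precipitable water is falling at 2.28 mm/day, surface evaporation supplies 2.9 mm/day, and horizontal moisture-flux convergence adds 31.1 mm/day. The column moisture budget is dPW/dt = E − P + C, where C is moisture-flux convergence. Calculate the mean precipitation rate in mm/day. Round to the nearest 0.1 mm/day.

P ≈ 36.3 mm/day

dPW/dt = -2.28 mm/day.
P = E + C − dPW/dt = 2.9 + (31.1) − (-2.28) = 36.3 mm/day.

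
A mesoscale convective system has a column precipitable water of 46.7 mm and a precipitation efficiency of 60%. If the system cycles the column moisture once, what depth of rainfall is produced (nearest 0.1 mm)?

rainfall ≈ 28.0 mm

Rainfall = ε × PW = 0.60 × 46.7 = 28.0 mm.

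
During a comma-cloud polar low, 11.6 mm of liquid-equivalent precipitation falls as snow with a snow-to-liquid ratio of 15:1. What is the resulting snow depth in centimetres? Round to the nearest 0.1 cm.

snow depth ≈ 17.4 cm

Snow depth = liquid × ratio = 11.6 mm × 15 = 174 mm = 17.4 cm.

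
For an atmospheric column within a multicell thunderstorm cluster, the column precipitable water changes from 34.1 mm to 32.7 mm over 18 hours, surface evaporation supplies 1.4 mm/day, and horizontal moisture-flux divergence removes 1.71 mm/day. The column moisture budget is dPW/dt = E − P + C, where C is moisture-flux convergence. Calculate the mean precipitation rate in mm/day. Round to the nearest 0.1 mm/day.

P ≈ 1.6 mm/day

dPW/dt = (32.7 − 34.1) mm / (18/24 day) = -1.867 mm/day.
P = E + C − dPW/dt = 1.4 + (-1.71) − (-1.867) = 1.6 mm/day.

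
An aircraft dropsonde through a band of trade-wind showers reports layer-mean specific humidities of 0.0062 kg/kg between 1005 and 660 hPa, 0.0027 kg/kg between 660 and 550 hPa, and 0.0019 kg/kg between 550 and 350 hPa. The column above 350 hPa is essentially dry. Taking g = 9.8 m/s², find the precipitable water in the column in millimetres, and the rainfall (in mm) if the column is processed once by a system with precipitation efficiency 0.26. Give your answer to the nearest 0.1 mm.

PW ≈ 28.7 mm; rainfall ≈ 7.5 mm

Precipitable water is the column-integrated vapour mass per unit area: PW = (1/g) Σ q̄ Δp, with q in kg/kg and Δp in Pa (1 kg/m² of water = 1 mm).
Layer 1005–660 hPa: Δp = 345 hPa = 34500 Pa, q̄ = 0.0062 kg/kg → 0.0062 × 34500 / 9.8 = 21.83 mm
Layer 660–550 hPa: Δp = 110 hPa = 11000 Pa, q̄ = 0.0027 kg/kg → 0.0027 × 11000 / 9.8 = 3.03 mm
Layer 550–350 hPa: Δp = 200 hPa = 20000 Pa, q̄ = 0.0019 kg/kg → 0.0019 × 20000 / 9.8 = 3.88 mm
PW = 21.83 + 3.03 + 3.88 = 28.74 ≈ 28.7 mm.
Rainfall = ε × PW = 0.26 × 28.7 = 7.5 mm.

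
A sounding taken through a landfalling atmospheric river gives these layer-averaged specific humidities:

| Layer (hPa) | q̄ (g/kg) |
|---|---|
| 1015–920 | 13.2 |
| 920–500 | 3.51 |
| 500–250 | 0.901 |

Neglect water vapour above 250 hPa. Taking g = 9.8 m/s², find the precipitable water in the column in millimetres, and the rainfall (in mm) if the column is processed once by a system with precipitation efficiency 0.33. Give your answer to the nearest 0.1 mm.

Precipitable water is the column-integrated vapour mass per unit area: PW = (1/g) Σ q̄ Δp, with q in kg/kg and Δp in Pa (1 kg/m² of water = 1 mm).
Layer 1015–920 hPa: Δp = 95 hPa = 9500 Pa, q̄ = 0.0132 kg/kg → 0.0132 × 9500 / 9.8 = 12.80 mm
Layer 920–500 hPa: Δp = 420 hPa = 42000 Pa, q̄ = 0.00351 kg/kg → 0.00351 × 42000 / 9.8 = 15.04 mm
Layer 500–250 hPa: Δp = 250 hPa = 25000 Pa, q̄ = 0.000901 kg/kg → 0.000901 × 25000 / 9.8 = 2.30 mm
PW = 12.80 + 15.04 + 2.30 = 30.14 ≈ 30.1 mm.
Rainfall = ε × PW = 0.33 × 30.1 = 9.9 mm.

PW ≈ 30.1 mm; rainfall ≈ 9.9 mm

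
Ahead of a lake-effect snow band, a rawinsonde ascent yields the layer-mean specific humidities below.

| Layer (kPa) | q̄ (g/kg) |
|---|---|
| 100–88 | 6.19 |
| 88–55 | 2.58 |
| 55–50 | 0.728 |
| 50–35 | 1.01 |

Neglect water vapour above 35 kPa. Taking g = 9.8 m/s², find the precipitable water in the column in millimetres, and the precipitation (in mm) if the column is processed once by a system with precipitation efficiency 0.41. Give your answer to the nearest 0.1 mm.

PW ≈ 18.2 mm; precipitation ≈ 7.5 mm

Precipitable water is the column-integrated vapour mass per unit area: PW = (1/g) Σ q̄ Δp, with q in kg/kg and Δp in Pa (1 kg/m² of water = 1 mm).
Layer 100–88 kPa: Δp = 120 hPa = 12000 Pa, q̄ = 0.00619 kg/kg → 0.00619 × 12000 / 9.8 = 7.58 mm
Layer 88–55 kPa: Δp = 330 hPa = 33000 Pa, q̄ = 0.00258 kg/kg → 0.00258 × 33000 / 9.8 = 8.69 mm
Layer 55–50 kPa: Δp = 50 hPa = 5000 Pa, q̄ = 0.000728 kg/kg → 0.000728 × 5000 / 9.8 = 0.37 mm
Layer 50–35 kPa: Δp = 150 hPa = 15000 Pa, q̄ = 0.00101 kg/kg → 0.00101 × 15000 / 9.8 = 1.55 mm
PW = 7.58 + 8.69 + 0.37 + 1.55 = 18.19 ≈ 18.2 mm.
Precipitation = ε × PW = 0.41 × 18.2 = 7.5 mm.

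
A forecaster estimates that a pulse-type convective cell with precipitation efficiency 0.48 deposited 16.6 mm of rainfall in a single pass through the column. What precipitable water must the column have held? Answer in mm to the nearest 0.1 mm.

PW ≈ 34.6 mm

PW = rainfall / ε = 16.6 / 0.48 = 34.6 mm.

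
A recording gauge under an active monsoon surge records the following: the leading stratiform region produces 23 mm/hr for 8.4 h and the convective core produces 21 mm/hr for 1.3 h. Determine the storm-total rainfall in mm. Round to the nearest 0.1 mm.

Total = Σ Rᵢ Δtᵢ = 23 × 8.4 + 21 × 1.3
      = 193.2 + 27.3 = 220.5 mm.

total ≈ 220.5 mm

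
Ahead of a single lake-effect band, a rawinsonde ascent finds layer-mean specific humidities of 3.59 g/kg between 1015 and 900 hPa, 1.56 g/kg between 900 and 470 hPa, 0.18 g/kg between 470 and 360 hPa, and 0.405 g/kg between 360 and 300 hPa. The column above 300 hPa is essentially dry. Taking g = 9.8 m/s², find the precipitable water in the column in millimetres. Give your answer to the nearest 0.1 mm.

PW ≈ 11.5 mm

Precipitable water is the column-integrated vapour mass per unit area: PW = (1/g) Σ q̄ Δp, with q in kg/kg and Δp in Pa (1 kg/m² of water = 1 mm).
Layer 1015–900 hPa: Δp = 115 hPa = 11500 Pa, q̄ = 0.00359 kg/kg → 0.00359 × 11500 / 9.8 = 4.21 mm
Layer 900–470 hPa: Δp = 430 hPa = 43000 Pa, q̄ = 0.00156 kg/kg → 0.00156 × 43000 / 9.8 = 6.84 mm
Layer 470–360 hPa: Δp = 110 hPa = 11000 Pa, q̄ = 0.00018 kg/kg → 0.00018 × 11000 / 9.8 = 0.20 mm
Layer 360–300 hPa: Δp = 60 hPa = 6000 Pa, q̄ = 0.000405 kg/kg → 0.000405 × 6000 / 9.8 = 0.25 mm
PW = 4.21 + 6.84 + 0.20 + 0.25 = 11.50 ≈ 11.5 mm.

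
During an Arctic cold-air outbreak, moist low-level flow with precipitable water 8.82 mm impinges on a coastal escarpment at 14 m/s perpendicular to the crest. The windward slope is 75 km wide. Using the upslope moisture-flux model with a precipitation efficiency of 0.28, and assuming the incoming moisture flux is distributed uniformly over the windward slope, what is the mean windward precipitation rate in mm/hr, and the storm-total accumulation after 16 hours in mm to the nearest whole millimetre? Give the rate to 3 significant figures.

Incoming column moisture flux per unit ridge length: F = V × PW = 14 × 8.82 = 123.48 mm·m/s.
Spread over the 75 km slope with efficiency ε = 0.28: R = ε·F/W = 0.28 × 123.48 / 75000 m = 4.610e-04 mm/s.
R = 4.610e-04 × 3600 = 1.66 mm/hr.
Over 16 h: total = 1.66 × 16 = 26.56 ≈ 27 mm.

R ≈ 1.66 mm/hr; total ≈ 27 mm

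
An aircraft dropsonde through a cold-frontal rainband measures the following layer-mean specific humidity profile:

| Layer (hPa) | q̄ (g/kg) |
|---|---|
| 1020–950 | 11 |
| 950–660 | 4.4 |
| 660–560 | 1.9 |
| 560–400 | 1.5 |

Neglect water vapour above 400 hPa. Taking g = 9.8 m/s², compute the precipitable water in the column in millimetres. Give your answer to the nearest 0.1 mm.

PW ≈ 25.3 mm

Precipitable water is the column-integrated vapour mass per unit area: PW = (1/g) Σ q̄ Δp, with q in kg/kg and Δp in Pa (1 kg/m² of water = 1 mm).
Layer 1020–950 hPa: Δp = 70 hPa = 7000 Pa, q̄ = 0.011 kg/kg → 0.011 × 7000 / 9.8 = 7.86 mm
Layer 950–660 hPa: Δp = 290 hPa = 29000 Pa, q̄ = 0.0044 kg/kg → 0.0044 × 29000 / 9.8 = 13.02 mm
Layer 660–560 hPa: Δp = 100 hPa = 10000 Pa, q̄ = 0.0019 kg/kg → 0.0019 × 10000 / 9.8 = 1.94 mm
Layer 560–400 hPa: Δp = 160 hPa = 16000 Pa, q̄ = 0.0015 kg/kg → 0.0015 × 16000 / 9.8 = 2.45 mm
PW = 7.86 + 13.02 + 1.94 + 2.45 = 25.27 ≈ 25.3 mm.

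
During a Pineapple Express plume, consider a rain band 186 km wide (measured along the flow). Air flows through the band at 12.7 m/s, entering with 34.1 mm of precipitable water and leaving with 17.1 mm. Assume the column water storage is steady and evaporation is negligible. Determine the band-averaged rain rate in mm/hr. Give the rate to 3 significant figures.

Column moisture flux per unit crosswind length is F = V × PW.
Inflow: F_in = 12.7 × 34.1 = 433.07 mm·m/s
Outflow: F_out = 12.7 × 17.1 = 217.17 mm·m/s
Steady-state rate R = (F_in − F_out)/L = (433.07 − 217.17) / 186000 m = 1.161e-03 mm/s.
R = 1.161e-03 × 3600 = 4.18 mm/hr.

R ≈ 4.18 mm/hr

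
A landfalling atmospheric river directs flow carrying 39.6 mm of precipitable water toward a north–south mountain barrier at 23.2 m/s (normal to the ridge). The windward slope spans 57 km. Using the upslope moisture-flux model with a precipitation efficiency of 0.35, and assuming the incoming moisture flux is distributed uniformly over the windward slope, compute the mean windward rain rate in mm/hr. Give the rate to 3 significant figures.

Incoming column moisture flux per unit ridge length: F = V × PW = 23.2 × 39.6 = 918.72 mm·m/s.
Spread over the 57 km slope with efficiency ε = 0.35: R = ε·F/W = 0.35 × 918.72 / 57000 m = 5.641e-03 mm/s.
R = 5.641e-03 × 3600 = 20.3 mm/hr.

R ≈ 20.3 mm/hr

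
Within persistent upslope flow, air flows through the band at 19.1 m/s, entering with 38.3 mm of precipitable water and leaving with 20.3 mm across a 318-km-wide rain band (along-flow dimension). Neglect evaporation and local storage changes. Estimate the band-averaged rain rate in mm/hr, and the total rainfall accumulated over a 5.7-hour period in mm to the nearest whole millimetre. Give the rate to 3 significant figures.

Column moisture flux per unit crosswind length is F = V × PW.
Inflow: F_in = 19.1 × 38.3 = 731.53 mm·m/s
Outflow: F_out = 19.1 × 20.3 = 387.73 mm·m/s
Steady-state rate R = (F_in − F_out)/L = (731.53 − 387.73) / 318000 m = 1.081e-03 mm/s.
R = 1.081e-03 × 3600 = 3.89 mm/hr.
Over 5.7 h: total = 3.89 × 5.7 = 22.173 ≈ 22 mm.

R ≈ 3.89 mm/hr; total ≈ 22 mm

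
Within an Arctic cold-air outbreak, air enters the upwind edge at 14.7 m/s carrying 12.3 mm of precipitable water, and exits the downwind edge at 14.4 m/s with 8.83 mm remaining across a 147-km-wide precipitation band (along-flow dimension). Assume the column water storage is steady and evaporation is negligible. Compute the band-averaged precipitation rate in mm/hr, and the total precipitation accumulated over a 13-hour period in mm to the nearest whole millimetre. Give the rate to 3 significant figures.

Column moisture flux per unit crosswind length is F = V × PW.
Inflow: F_in = 14.7 × 12.3 = 180.81 mm·m/s
Outflow: F_out = 14.4 × 8.83 = 127.152 mm·m/s
Steady-state rate R = (F_in − F_out)/L = (180.81 − 127.152) / 147000 m = 3.650e-04 mm/s.
R = 3.650e-04 × 3600 = 1.31 mm/hr.
Over 13 h: total = 1.31 × 13 = 17.03 ≈ 17 mm.

R ≈ 1.31 mm/hr; total ≈ 17 mm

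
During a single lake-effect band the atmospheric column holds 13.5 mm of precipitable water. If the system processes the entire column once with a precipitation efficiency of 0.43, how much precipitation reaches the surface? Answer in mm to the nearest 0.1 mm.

precipitation ≈ 5.8 mm

Precipitation = ε × PW = 0.43 × 13.5 = 5.8 mm.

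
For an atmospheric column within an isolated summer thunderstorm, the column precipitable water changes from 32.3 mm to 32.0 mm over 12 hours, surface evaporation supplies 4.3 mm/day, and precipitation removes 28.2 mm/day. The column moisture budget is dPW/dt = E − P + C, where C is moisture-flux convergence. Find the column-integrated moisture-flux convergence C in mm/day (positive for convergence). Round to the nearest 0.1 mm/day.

dPW/dt = (32.0 − 32.3) mm / (12/24 day) = -0.600 mm/day.
C = dPW/dt − E + P = (-0.600) − 4.3 + 28.2 = 23.3 mm/day.

C ≈ 23.3 mm/day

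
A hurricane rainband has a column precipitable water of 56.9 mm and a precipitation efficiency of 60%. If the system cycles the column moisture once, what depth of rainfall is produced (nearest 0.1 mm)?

rainfall ≈ 34.1 mm

Rainfall = ε × PW = 0.60 × 56.9 = 34.1 mm.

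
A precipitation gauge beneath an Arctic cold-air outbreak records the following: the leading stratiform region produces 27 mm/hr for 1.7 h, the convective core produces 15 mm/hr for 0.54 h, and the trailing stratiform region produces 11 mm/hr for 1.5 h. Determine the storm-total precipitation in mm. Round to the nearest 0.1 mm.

Total = Σ Rᵢ Δtᵢ = 27 × 1.7 + 15 × 0.54 + 11 × 1.5
      = 45.9 + 8.1 + 16.5 = 70.5 mm.

total ≈ 70.5 mm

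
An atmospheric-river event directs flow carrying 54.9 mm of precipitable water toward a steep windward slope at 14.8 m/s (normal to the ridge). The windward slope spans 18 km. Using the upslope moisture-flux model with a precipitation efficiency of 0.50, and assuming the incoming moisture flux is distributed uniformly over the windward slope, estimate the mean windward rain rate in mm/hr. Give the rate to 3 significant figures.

R ≈ 81.3 mm/hr

Incoming column moisture flux per unit ridge length: F = V × PW = 14.8 × 54.9 = 812.52 mm·m/s.
Spread over the 18 km slope with efficiency ε = 0.50: R = ε·F/W = 0.50 × 812.52 / 18000 m = 2.257e-02 mm/s.
R = 2.257e-02 × 3600 = 81.3 mm/hr.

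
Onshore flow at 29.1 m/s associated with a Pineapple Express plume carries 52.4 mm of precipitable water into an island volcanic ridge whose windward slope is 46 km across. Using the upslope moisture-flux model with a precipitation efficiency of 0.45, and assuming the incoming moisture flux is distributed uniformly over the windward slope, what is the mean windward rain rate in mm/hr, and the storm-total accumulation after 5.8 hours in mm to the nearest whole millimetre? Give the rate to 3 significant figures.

R ≈ 53.7 mm/hr; total ≈ 311 mm

Incoming column moisture flux per unit ridge length: F = V × PW = 29.1 × 52.4 = 1524.84 mm·m/s.
Spread over the 46 km slope with efficiency ε = 0.45: R = ε·F/W = 0.45 × 1524.84 / 46000 m = 1.492e-02 mm/s.
R = 1.492e-02 × 3600 = 53.7 mm/hr.
Over 5.8 h: total = 53.7 × 5.8 = 311.46 ≈ 311 mm.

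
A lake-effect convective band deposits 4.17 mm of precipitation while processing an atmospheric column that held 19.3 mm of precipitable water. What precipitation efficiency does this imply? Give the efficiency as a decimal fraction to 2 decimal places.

ε = precipitation / PW = 4.17 / 19.3 = 0.22.

ε ≈ 0.22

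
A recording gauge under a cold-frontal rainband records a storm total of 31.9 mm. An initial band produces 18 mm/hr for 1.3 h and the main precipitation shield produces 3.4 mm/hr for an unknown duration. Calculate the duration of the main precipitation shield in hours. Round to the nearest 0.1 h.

duration ≈ 2.5 h

Known phases: 18 × 1.3 = 23.4 mm.
Remaining depth = 31.9 − 23.4 = 8.5 mm.
Duration = 8.5 / 3.4 = 2.5 h.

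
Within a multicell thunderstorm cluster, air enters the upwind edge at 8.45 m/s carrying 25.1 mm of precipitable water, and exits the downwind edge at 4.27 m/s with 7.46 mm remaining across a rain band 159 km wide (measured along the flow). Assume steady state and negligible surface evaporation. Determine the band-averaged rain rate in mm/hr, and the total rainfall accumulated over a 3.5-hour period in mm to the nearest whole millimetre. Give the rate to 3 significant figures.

R ≈ 4.08 mm/hr; total ≈ 14 mm

Column moisture flux per unit crosswind length is F = V × PW.
Inflow: F_in = 8.45 × 25.1 = 212.095 mm·m/s
Outflow: F_out = 4.27 × 7.46 = 31.8542 mm·m/s
Steady-state rate R = (F_in − F_out)/L = (212.095 − 31.8542) / 159000 m = 1.134e-03 mm/s.
R = 1.134e-03 × 3600 = 4.08 mm/hr.
Over 3.5 h: total = 4.08 × 3.5 = 14.28 ≈ 14 mm.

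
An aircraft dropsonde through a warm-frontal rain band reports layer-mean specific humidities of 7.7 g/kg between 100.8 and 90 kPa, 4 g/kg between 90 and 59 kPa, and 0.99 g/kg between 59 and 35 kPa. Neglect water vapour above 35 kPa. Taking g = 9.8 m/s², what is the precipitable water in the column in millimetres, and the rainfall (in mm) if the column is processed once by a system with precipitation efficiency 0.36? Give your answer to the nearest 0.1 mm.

Precipitable water is the column-integrated vapour mass per unit area: PW = (1/g) Σ q̄ Δp, with q in kg/kg and Δp in Pa (1 kg/m² of water = 1 mm).
Layer 100.8–90 kPa: Δp = 108 hPa = 10800 Pa, q̄ = 0.0077 kg/kg → 0.0077 × 10800 / 9.8 = 8.49 mm
Layer 90–59 kPa: Δp = 310 hPa = 31000 Pa, q̄ = 0.004 kg/kg → 0.004 × 31000 / 9.8 = 12.65 mm
Layer 59–35 kPa: Δp = 240 hPa = 24000 Pa, q̄ = 0.00099 kg/kg → 0.00099 × 24000 / 9.8 = 2.42 mm
PW = 8.49 + 12.65 + 2.42 = 23.56 ≈ 23.6 mm.
Rainfall = ε × PW = 0.36 × 23.6 = 8.5 mm.

PW ≈ 23.6 mm; rainfall ≈ 8.5 mm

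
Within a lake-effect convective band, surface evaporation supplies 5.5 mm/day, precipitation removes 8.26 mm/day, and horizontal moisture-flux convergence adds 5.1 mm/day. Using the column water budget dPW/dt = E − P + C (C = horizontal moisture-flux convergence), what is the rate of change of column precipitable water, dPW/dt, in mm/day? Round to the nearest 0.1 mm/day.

dPW/dt ≈ 2.3 mm/day

dPW/dt = E − P + C = 5.5 − 8.26 + (5.1) = 2.3 mm/day.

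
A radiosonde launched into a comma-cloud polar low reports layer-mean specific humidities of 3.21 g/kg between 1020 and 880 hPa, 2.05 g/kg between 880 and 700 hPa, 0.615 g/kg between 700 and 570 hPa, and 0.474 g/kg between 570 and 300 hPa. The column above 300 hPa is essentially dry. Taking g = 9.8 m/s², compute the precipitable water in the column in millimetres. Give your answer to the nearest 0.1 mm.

Precipitable water is the column-integrated vapour mass per unit area: PW = (1/g) Σ q̄ Δp, with q in kg/kg and Δp in Pa (1 kg/m² of water = 1 mm).
Layer 1020–880 hPa: Δp = 140 hPa = 14000 Pa, q̄ = 0.00321 kg/kg → 0.00321 × 14000 / 9.8 = 4.59 mm
Layer 880–700 hPa: Δp = 180 hPa = 18000 Pa, q̄ = 0.00205 kg/kg → 0.00205 × 18000 / 9.8 = 3.77 mm
Layer 700–570 hPa: Δp = 130 hPa = 13000 Pa, q̄ = 0.000615 kg/kg → 0.000615 × 13000 / 9.8 = 0.82 mm
Layer 570–300 hPa: Δp = 270 hPa = 27000 Pa, q̄ = 0.000474 kg/kg → 0.000474 × 27000 / 9.8 = 1.31 mm
PW = 4.59 + 3.77 + 0.82 + 1.31 = 10.49 ≈ 10.5 mm.

PW ≈ 10.5 mm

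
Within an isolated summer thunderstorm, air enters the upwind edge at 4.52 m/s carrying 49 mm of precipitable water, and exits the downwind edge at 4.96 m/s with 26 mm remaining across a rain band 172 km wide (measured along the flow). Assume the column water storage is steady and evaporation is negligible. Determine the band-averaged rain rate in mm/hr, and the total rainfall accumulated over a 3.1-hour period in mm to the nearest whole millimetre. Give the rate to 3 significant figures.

Column moisture flux per unit crosswind length is F = V × PW.
Inflow: F_in = 4.52 × 49 = 221.48 mm·m/s
Outflow: F_out = 4.96 × 26 = 128.96 mm·m/s
Steady-state rate R = (F_in − F_out)/L = (221.48 − 128.96) / 172000 m = 5.379e-04 mm/s.
R = 5.379e-04 × 3600 = 1.94 mm/hr.
Over 3.1 h: total = 1.94 × 3.1 = 6.014 ≈ 6 mm.

R ≈ 1.94 mm/hr; total ≈ 6 mm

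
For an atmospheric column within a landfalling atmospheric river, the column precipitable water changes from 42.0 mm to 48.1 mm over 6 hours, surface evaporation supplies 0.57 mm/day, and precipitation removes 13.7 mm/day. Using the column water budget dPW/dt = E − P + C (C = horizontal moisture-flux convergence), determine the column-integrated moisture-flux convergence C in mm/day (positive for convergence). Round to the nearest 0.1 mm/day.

dPW/dt = (48.1 − 42.0) mm / (6/24 day) = +24.400 mm/day.
C = dPW/dt − E + P = (+24.400) − 0.57 + 13.7 = 37.5 mm/day.

C ≈ 37.5 mm/day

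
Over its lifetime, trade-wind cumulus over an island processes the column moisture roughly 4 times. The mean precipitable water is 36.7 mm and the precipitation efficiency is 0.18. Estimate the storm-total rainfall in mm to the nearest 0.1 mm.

rainfall ≈ 26.4 mm

Each cycle deposits ε × PW = 0.18 × 36.7 = 6.606 mm.
Over 4 cycles: 4 × 6.606 = 26.4 mm.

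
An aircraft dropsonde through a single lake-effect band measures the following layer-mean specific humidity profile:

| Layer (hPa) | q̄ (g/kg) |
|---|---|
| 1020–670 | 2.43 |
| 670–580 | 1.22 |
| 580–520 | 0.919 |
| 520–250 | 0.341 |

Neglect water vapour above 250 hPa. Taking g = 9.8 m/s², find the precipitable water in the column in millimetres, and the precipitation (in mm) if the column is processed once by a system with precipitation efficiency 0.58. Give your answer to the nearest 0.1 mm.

Precipitable water is the column-integrated vapour mass per unit area: PW = (1/g) Σ q̄ Δp, with q in kg/kg and Δp in Pa (1 kg/m² of water = 1 mm).
Layer 1020–670 hPa: Δp = 350 hPa = 35000 Pa, q̄ = 0.00243 kg/kg → 0.00243 × 35000 / 9.8 = 8.68 mm
Layer 670–580 hPa: Δp = 90 hPa = 9000 Pa, q̄ = 0.00122 kg/kg → 0.00122 × 9000 / 9.8 = 1.12 mm
Layer 580–520 hPa: Δp = 60 hPa = 6000 Pa, q̄ = 0.000919 kg/kg → 0.000919 × 6000 / 9.8 = 0.56 mm
Layer 520–250 hPa: Δp = 270 hPa = 27000 Pa, q̄ = 0.000341 kg/kg → 0.000341 × 27000 / 9.8 = 0.94 mm
PW = 8.68 + 1.12 + 0.56 + 0.94 = 11.30 ≈ 11.3 mm.
Precipitation = ε × PW = 0.58 × 11.3 = 6.6 mm.

PW ≈ 11.3 mm; precipitation ≈ 6.6 mm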